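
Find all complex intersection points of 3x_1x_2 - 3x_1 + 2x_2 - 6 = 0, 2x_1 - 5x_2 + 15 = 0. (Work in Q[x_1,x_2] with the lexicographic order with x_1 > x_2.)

Compute a lex Gröbner basis by Buchberger's algorithm.
f_1 = 3x_1x_2 - 3x_1 + 2x_2 - 6, LT = x_1x_2.
f_2 = 2x_1 - 5x_2 + 15, LT = x_1.

S(f_1,f_2): lcm = x_1x_2. S = -x_1 + 5/2x_2^2 - 41/6x_2 - 2.
  leading term x_1: subtract (-1/2)·f_2 from -x_1 + 5/2x_2^2 - 41/6x_2 - 2 → 5/2x_2^2 - 28/3x_2 + 11/2
  leading term x_2^2: no divisor's leading term divides it; move 5/2x_2^2 to the remainder.
  leading term x_2: no divisor's leading term divides it; move -28/3x_2 to the remainder.
  leading term 1: no divisor's leading term divides it; move 11/2 to the remainder.
  remainder 5/2x_2^2 - 28/3x_2 + 11/2 ≠ 0; add h_3 = 5/2x_2^2 - 28/3x_2 + 11/2 to the basis.

The other S-polynomials (S(f_1,h_3), S(f_2,h_3)) all reduce to 0 modulo the current basis, so we have a Gröbner basis.
Inter-reduce: drop elements whose leading term is divisible by another's, tail-reduce, and make monic.
Reduced Gröbner basis: {x_1 - 5/2x_2 + 15/2, x_2^2 - 56/15x_2 + 11/5}.

From the last basis element, x_2^2 - 56/15x_2 + 11/5 = 0, so x_2 takes values in {11/15, 3}. Each choice, substituted upward through the basis, yields the corresponding point(s) of the solution set.
  x_2 = 11/15: the earlier basis element becomes x_1 + 17/3 = 0, giving x_1 = -17/3 — point (-17/3, 11/15).
  x_2 = 3: the earlier basis element becomes x_1 = 0, giving x_1 = 0 — point (0, 3).

{(-17/3, 11/15), (0, 3)}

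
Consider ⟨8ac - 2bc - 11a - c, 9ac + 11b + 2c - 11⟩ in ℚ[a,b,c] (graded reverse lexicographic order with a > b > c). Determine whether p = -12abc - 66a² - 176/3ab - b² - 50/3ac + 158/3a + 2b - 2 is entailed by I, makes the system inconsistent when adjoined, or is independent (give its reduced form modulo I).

First compute the reduced Gröbner basis of I by Buchberger's algorithm.
f_1 = 8ac - 2bc - 11a - c, LT = ac.
f_2 = 9ac + 11b + 2c - 11, LT = ac.

S(f_1,f_2): lcm = ac. S = -¼bc - 11/8a - 11/9b - 25/72c + 11/9.
  leading term bc: no divisor's leading term divides it; move -¼bc to the remainder.
  leading term a: no divisor's leading term divides it; move -11/8a to the remainder.
  leading term b: no divisor's leading term divides it; move -11/9b to the remainder.
  leading term c: no divisor's leading term divides it; move -25/72c to the remainder.
  leading term 1: no divisor's leading term divides it; move 11/9 to the remainder.
  remainder -¼bc - 11/8a - 11/9b - 25/72c + 11/9 ≠ 0; add h_3 = -¼bc - 11/8a - 11/9b - 25/72c + 11/9 to the basis.

S(f_1,h_3): lcm = abc. S = -¼b²c - 11/2a² - 451/72ab - 25/18ac - ⅛bc + 44/9a.
  leading term b²c: subtract (b)·h_3 from -¼b²c - 11/2a² - 451/72ab - 25/18ac - ⅛bc + 44/9a → -11/2a² - 44/9ab + 11/9b² - 25/18ac + 2/9bc + 44/9a - 11/9b
  leading term a²: no divisor's leading term divides it; move -11/2a² to the remainder.
  leading term ab: no divisor's leading term divides it; move -44/9ab to the remainder.
  leading term b²: no divisor's leading term divides it; move 11/9b² to the remainder.
  leading term ac: subtract (-25/144)·f_1 from -25/18ac + 2/9bc + 44/9a - 11/9b → -⅛bc + 143/48a - 11/9b - 25/144c
  leading term bc: subtract (½)·h_3 from -⅛bc + 143/48a - 11/9b - 25/144c → 11/3a - 11/18b - 11/18
  leading term a: no divisor's leading term divides it; move 11/3a to the remainder.
  leading term b: no divisor's leading term divides it; move -11/18b to the remainder.
  leading term 1: no divisor's leading term divides it; move -11/18 to the remainder.
  remainder -11/2a² - 44/9ab + 11/9b² + 11/3a - 11/18b - 11/18 ≠ 0; add h_4 = -11/2a² - 44/9ab + 11/9b² + 11/3a - 11/18b - 11/18 to the basis.

The other S-polynomials (S(f_2,h_3), S(f_1,h_4), S(f_2,h_4), S(h_3,h_4)) all reduce to 0 modulo the current basis, so we have a Gröbner basis.
Inter-reduce: drop elements whose leading term is divisible by another's, tail-reduce, and make monic.
Reduced Gröbner basis: {a² + 8/9ab - 2/9b² - ⅔a + 1/9b + 1/9, ac + 11/9b + 2/9c - 11/9, bc + 11/2a + 44/9b + 25/18c - 44/9}.
Label its elements g_1 = a² + 8/9ab - 2/9b² - ⅔a + 1/9b + 1/9, g_2 = ac + 11/9b + 2/9c - 11/9, g_3 = bc + 11/2a + 44/9b + 25/18c - 44/9.

Reduce p = -12abc - 66a² - 176/3ab - b² - 50/3ac + 158/3a + 2b - 2 modulo G:
  leading term abc: subtract (-12b)·g_2 from -12abc - 66a² - 176/3ab - b² - 50/3ac + 158/3a + 2b - 2 → -66a² - 176/3ab + 41/3b² - 50/3ac + 8/3bc + 158/3a - 38/3b - 2
  leading term a²: subtract (-66)·g_1 from -66a² - 176/3ab + 41/3b² - 50/3ac + 8/3bc + 158/3a - 38/3b - 2 → -b² - 50/3ac + 8/3bc + 26/3a - 16/3b + 16/3
  leading term b²: no divisor's leading term divides it; move -b² to the remainder.
  leading term ac: subtract (-50/3)·g_2 from -50/3ac + 8/3bc + 26/3a - 16/3b + 16/3 → 8/3bc + 26/3a + 406/27b + 100/27c - 406/27
  leading term bc: subtract (8/3)·g_3 from 8/3bc + 26/3a + 406/27b + 100/27c - 406/27 → -6a + 2b - 2
  leading term a: no divisor's leading term divides it; move -6a to the remainder.
  leading term b: no divisor's leading term divides it; move 2b to the remainder.
  leading term 1: no divisor's leading term divides it; move -2 to the remainder.
  normal form = -b² - 6a + 2b - 2.
The normal form is nonzero, so p ∉ I. Since p minus its normal form lies in I, I + (p) = I + (r) where r = -b² - 6a + 2b - 2; decide whether this ideal is the whole ring.
Run Buchberger on G together with r (pairs among the g_i already reduce to 0 since G is a Gröbner basis):
g_1 = a² + 8/9ab - 2/9b² - ⅔a + 1/9b + 1/9, LT = a².
g_2 = ac + 11/9b + 2/9c - 11/9, LT = ac.
g_3 = bc + 11/2a + 44/9b + 25/18c - 44/9, LT = bc.
r = -b² - 6a + 2b - 2, LT = b².

S(g_3,r): lcm = b²c. S = 11/2ab + 44/9b² - 6ac + 61/18bc - 44/9b - 2c.
  leading term ab: no divisor's leading term divides it; move 11/2ab to the remainder.
  leading term b²: subtract (-44/9)·r from 44/9b² - 6ac + 61/18bc - 44/9b - 2c → -6ac + 61/18bc - 88/3a + 44/9b - 2c - 88/9
  leading term ac: subtract (-6)·g_2 from -6ac + 61/18bc - 88/3a + 44/9b - 2c - 88/9 → 61/18bc - 88/3a + 110/9b - ⅔c - 154/9
  leading term bc: subtract (61/18)·g_3 from 61/18bc - 88/3a + 110/9b - ⅔c - 154/9 → -1727/36a - 352/81b - 1741/324c - 44/81
  leading term a: no divisor's leading term divides it; move -1727/36a to the remainder.
  leading term b: no divisor's leading term divides it; move -352/81b to the remainder.
  leading term c: no divisor's leading term divides it; move -1741/324c to the remainder.
  leading term 1: no divisor's leading term divides it; move -44/81 to the remainder.
  remainder 11/2ab - 1727/36a - 352/81b - 1741/324c - 44/81 ≠ 0; add m_5 = 11/2ab - 1727/36a - 352/81b - 1741/324c - 44/81 to the basis.

S(g_2,m_5): lcm = abc. S = 11/9b² + 157/18ac + 82/81bc + 1741/1782c² - 11/9b + 8/81c.
  leading term b²: subtract (-11/9)·r from 11/9b² + 157/18ac + 82/81bc + 1741/1782c² - 11/9b + 8/81c → 157/18ac + 82/81bc + 1741/1782c² - 22/3a + 11/9b + 8/81c - 22/9
  leading term ac: subtract (157/18)·g_2 from 157/18ac + 82/81bc + 1741/1782c² - 22/3a + 11/9b + 8/81c - 22/9 → 82/81bc + 1741/1782c² - 22/3a - 1529/162b - 149/81c + 1331/162
  leading term bc: subtract (82/81)·g_3 from 82/81bc + 1741/1782c² - 22/3a - 1529/162b - 149/81c + 1331/162 → 1741/1782c² - 1045/81a - 20977/1458b - 2366/729c + 19195/1458
  leading term c²: no divisor's leading term divides it; move 1741/1782c² to the remainder.
  leading term a: no divisor's leading term divides it; move -1045/81a to the remainder.
  leading term b: no divisor's leading term divides it; move -20977/1458b to the remainder.
  leading term c: no divisor's leading term divides it; move -2366/729c to the remainder.
  leading term 1: no divisor's leading term divides it; move 19195/1458 to the remainder.
  remainder 1741/1782c² - 1045/81a - 20977/1458b - 2366/729c + 19195/1458 ≠ 0; add m_6 = 1741/1782c² - 1045/81a - 20977/1458b - 2366/729c + 19195/1458 to the basis.

The other S-polynomials (S(g_1,g_2), S(g_1,g_3), S(g_1,r), S(g_2,g_3), S(g_2,r), S(g_1,m_5), S(g_3,m_5), S(r,m_5), S(g_1,m_6), S(g_2,m_6), S(g_3,m_6), S(r,m_6), S(m_5,m_6)) all reduce to 0 modulo the current basis, so we have a Gröbner basis.
Inter-reduce: drop elements whose leading term is divisible by another's, tail-reduce, and make monic.
Reduced Gröbner basis: {a² + 682/81a + 269/729b + 6964/8019c + 469/729, ab - 157/18a - 64/81b - 1741/1782c - 8/81, b² + 6a - 2b + 2, ac + 11/9b + 2/9c - 11/9, bc + 11/2a + 44/9b + 25/18c - 44/9, c² - 22990/1741a - 230747/15669b - 52052/15669c + 211145/15669}.
The reduced Gröbner basis of I + (p) is {a² + 682/81a + 269/729b + 6964/8019c + 469/729, ab - 157/18a - 64/81b - 1741/1782c - 8/81, b² + 6a - 2b + 2, ac + 11/9b + 2/9c - 11/9, bc + 11/2a + 44/9b + 25/18c - 44/9, c² - 22990/1741a - 230747/15669b - 52052/15669c + 211145/15669} ≠ {1}, a proper ideal, so the enlarged system stays consistent: p is independent of I, with normal form -b² - 6a + 2b - 2.

Ideal membership is decidable via reduction modulo a Gröbner basis.

-12abc - 66a² - 176/3ab - b² - 50/3ac + 158/3a + 2b - 2 is independent of I; its normal form modulo I is -b² - 6a + 2b - 2.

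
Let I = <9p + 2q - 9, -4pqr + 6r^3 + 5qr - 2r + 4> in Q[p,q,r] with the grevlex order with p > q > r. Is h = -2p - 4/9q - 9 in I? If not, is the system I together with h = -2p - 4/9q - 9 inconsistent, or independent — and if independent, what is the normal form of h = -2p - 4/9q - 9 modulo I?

Adjoining -2p - 4/9q - 9 makes the ideal the whole ring: the system is inconsistent.

First compute the reduced Gröbner basis of I by Buchberger's algorithm.
f_1 = 9p + 2q - 9, LT = p.
f_2 = -4pqr + 6r^3 + 5qr - 2r + 4, LT = pqr.

S(f_1,f_2): lcm = pqr. S = 2/9q^2r + 3/2r^3 + 1/4qr - 1/2r + 1.
  leading term q^2r: no divisor's leading term divides it; move 2/9q^2r to the remainder.
  leading term r^3: no divisor's leading term divides it; move 3/2r^3 to the remainder.
  leading term qr: no divisor's leading term divides it; move 1/4qr to the remainder.
  leading term r: no divisor's leading term divides it; move -1/2r to the remainder.
  leading term 1: no divisor's leading term divides it; move 1 to the remainder.
  remainder 2/9q^2r + 3/2r^3 + 1/4qr - 1/2r + 1 ≠ 0; add k_3 = 2/9q^2r + 3/2r^3 + 1/4qr - 1/2r + 1 to the basis.

The other S-polynomials (S(f_1,k_3), S(f_2,k_3)) all reduce to 0 modulo the current basis, so we have a Gröbner basis.
Inter-reduce: drop elements whose leading term is divisible by another's, tail-reduce, and make monic.
Reduced Gröbner basis: {q^2r + 27/4r^3 + 9/8qr - 9/4r + 9/2, p + 2/9q - 1}.
Label its elements g_1 = q^2r + 27/4r^3 + 9/8qr - 9/4r + 9/2, g_2 = p + 2/9q - 1.

Reduce h = -2p - 4/9q - 9 modulo G:
  leading term p: subtract (-2)·g_2 from -2p - 4/9q - 9 → -11
  leading term 1: no divisor's leading term divides it; move -11 to the remainder.
  normal form = -11.
The normal form is nonzero, so h ∉ I. Since h minus its normal form lies in I, I + (h) = I + (n) where n = -11; decide whether this ideal is the whole ring.
Here n = -11 is a nonzero constant, hence a unit: 1 ∈ I + (h), the Gröbner basis of I + (h) is {1}, and the enlarged system has no common solution — adjoining h is inconsistent.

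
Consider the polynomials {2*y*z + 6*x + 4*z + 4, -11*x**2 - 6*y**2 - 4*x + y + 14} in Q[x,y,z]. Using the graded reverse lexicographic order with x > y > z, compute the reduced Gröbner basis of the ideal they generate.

G = {x**2 + 6/11*y**2 + 4/11*x - 1/11*y - 14/11, y*z + 3*x + 2*z + 2}

This is the nonlinear analogue of row-reducing a linear system.

f_1 = 2*y*z + 6*x + 4*z + 4, LT = y*z.
f_2 = -11*x**2 - 6*y**2 - 4*x + y + 14, LT = x**2.

The S-polynomials (S(f_1,f_2)) all reduce to 0 modulo the current basis, so we have a Gröbner basis.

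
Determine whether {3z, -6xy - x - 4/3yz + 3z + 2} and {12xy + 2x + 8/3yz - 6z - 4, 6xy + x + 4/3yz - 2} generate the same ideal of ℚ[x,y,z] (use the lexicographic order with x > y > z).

Yes, the ideals are equal.

Two ideals are equal iff their reduced Gröbner bases coincide (the reduced basis is unique for a fixed ordering).
Buchberger on the first generating set:
f_1 = 3z, LT = z.
f_2 = -6xy - x - 4/3yz + 3z + 2, LT = xy.

S(f_1,f_2): leading monomials are coprime, so the S-polynomial reduces to 0 (Buchberger's first criterion).
Every S-polynomial of the final basis reduces to 0, so we have a Gröbner basis.
Inter-reduce: drop elements whose leading term is divisible by another's, tail-reduce, and make monic.
Reduced Gröbner basis: {xy + ⅙x - ⅓, z}.

Buchberger on the second generating set:
h_1 = 12xy + 2x + 8/3yz - 6z - 4, LT = xy.
h_2 = 6xy + x + 4/3yz - 2, LT = xy.

S(h_1,h_2): lcm = xy. S = -½z.
  leading term z: no divisor's leading term divides it; move -½z to the remainder.
  remainder -½z ≠ 0; add k_3 = -½z to the basis.

S(h_1,k_3): leading monomials are coprime, so the S-polynomial reduces to 0 (Buchberger's first criterion).
S(h_2,k_3): leading monomials are coprime, so the S-polynomial reduces to 0 (Buchberger's first criterion).
Every S-polynomial of the final basis reduces to 0, so we have a Gröbner basis.
Inter-reduce: drop elements whose leading term is divisible by another's, tail-reduce, and make monic.
Reduced Gröbner basis: {xy + ⅙x - ⅓, z}.

These coincide, so the ideals are equal.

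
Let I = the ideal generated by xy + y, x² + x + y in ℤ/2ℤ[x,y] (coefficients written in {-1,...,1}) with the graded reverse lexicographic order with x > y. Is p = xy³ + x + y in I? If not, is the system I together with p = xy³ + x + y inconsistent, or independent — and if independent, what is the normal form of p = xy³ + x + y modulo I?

xy³ + x + y is independent of I; its normal form modulo I is x + y.

First compute the reduced Gröbner basis of I by Buchberger's algorithm.
f_1 = xy + y, LT = xy.
f_2 = x² + x + y, LT = x².

S(f_1,f_2): lcm = x²y. S = y².
  leading term y²: no divisor's leading term divides it; move y² to the remainder.
  remainder y² ≠ 0; add h_3 = y² to the basis.

S(f_1,h_3): lcm = xy². S = y².
  leading term y²: subtract (1)·h_3 from y² → 0
  remainder 0.

S(f_2,h_3): leading monomials are coprime, so the S-polynomial reduces to 0 (Buchberger's first criterion).
Every S-polynomial of the final basis reduces to 0, so we have a Gröbner basis.
Inter-reduce: drop elements whose leading term is divisible by another's, tail-reduce, and make monic.
Reduced Gröbner basis: {x² + x + y, xy + y, y²}.
Label its elements g_1 = x² + x + y, g_2 = xy + y, g_3 = y².

Reduce p = xy³ + x + y modulo G:
  leading term xy³: subtract (y²)·g_2 from xy³ + x + y → y³ + x + y
  leading term y³: subtract (y)·g_3 from y³ + x + y → x + y
  leading term x: no divisor's leading term divides it; move x to the remainder.
  leading term y: no divisor's leading term divides it; move y to the remainder.
  normal form = x + y.
The normal form is nonzero, so p ∉ I. Since p minus its normal form lies in I, I + (p) = I + (r) where r = x + y; decide whether this ideal is the whole ring.
Run Buchberger on G together with r (pairs among the g_i already reduce to 0 since G is a Gröbner basis):
g_1 = x² + x + y, LT = x².
g_2 = xy + y, LT = xy.
g_3 = y², LT = y².
r = x + y, LT = x.

S(g_1,g_2): lcm = x²y. S = y².
  leading term y²: subtract (1)·g_3 from y² → 0
  remainder 0.

S(g_1,g_3): leading monomials are coprime, so the S-polynomial reduces to 0 (Buchberger's first criterion).
S(g_1,r): lcm = x². S = xy + x + y.
  leading term xy: subtract (1)·g_2 from xy + x + y → x
  leading term x: subtract (1)·r from x → y
  leading term y: no divisor's leading term divides it; move y to the remainder.
  remainder y ≠ 0; add m_5 = y to the basis.

S(g_2,g_3): lcm = xy². S = y².
  leading term y²: subtract (1)·g_3 from y² → 0
  remainder 0.

S(g_2,r): lcm = xy. S = y² + y.
  leading term y²: subtract (1)·g_3 from y² + y → y
  leading term y: subtract (1)·m_5 from y → 0
  remainder 0.

S(g_3,r): leading monomials are coprime, so the S-polynomial reduces to 0 (Buchberger's first criterion).
S(g_1,m_5): leading monomials are coprime, so the S-polynomial reduces to 0 (Buchberger's first criterion).
S(g_2,m_5): lcm = xy. S = y.
  leading term y: subtract (1)·m_5 from y → 0
  remainder 0.

S(g_3,m_5): lcm = y². S = 0.
  remainder 0.

S(r,m_5): leading monomials are coprime, so the S-polynomial reduces to 0 (Buchberger's first criterion).
Every S-polynomial of the final basis reduces to 0, so we have a Gröbner basis.
Inter-reduce: drop elements whose leading term is divisible by another's, tail-reduce, and make monic.
Reduced Gröbner basis: {x, y}.
The reduced Gröbner basis of I + (p) is {x, y} ≠ {1}, a proper ideal, so the enlarged system stays consistent: p is independent of I, with normal form x + y.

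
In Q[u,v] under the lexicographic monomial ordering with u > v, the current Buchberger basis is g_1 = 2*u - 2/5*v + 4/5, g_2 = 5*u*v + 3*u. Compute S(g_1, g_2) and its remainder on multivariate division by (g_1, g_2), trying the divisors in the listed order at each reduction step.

lcm(LM(g_1), LM(g_2)) = u*v.
S = (lcm/LT(g_1))·g_1 − (lcm/LT(g_2))·g_2 = -3/5*u - 1/5*v**2 + 2/5*v.
Reduce S modulo (g_1, g_2) in that order:
  leading term u: subtract (-3/10)·g_1 from -3/5*u - 1/5*v**2 + 2/5*v → -1/5*v**2 + 7/25*v + 6/25
  leading term v**2: no divisor's leading term divides it; move -1/5*v**2 to the remainder.
  leading term v: no divisor's leading term divides it; move 7/25*v to the remainder.
  leading term 1: no divisor's leading term divides it; move 6/25 to the remainder.
The remainder -1/5*v**2 + 7/25*v + 6/25 is nonzero, so it would be added as the next basis element.
This is the inner loop of Buchberger's algorithm — each nonzero remainder becomes a new basis element.

S(g_1, g_2) = -3/5*u - 1/5*v**2 + 2/5*v; remainder on division = -1/5*v**2 + 7/25*v + 6/25.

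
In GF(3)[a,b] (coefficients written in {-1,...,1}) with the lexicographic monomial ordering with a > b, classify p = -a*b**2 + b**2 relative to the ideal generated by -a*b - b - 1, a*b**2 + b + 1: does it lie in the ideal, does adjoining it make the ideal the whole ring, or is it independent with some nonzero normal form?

First compute the reduced Gröbner basis of I by Buchberger's algorithm.
f_1 = -a*b - b - 1, LT = a*b.
f_2 = a*b**2 + b + 1, LT = a*b**2.

S(f_1,f_2): lcm = a*b**2. S = b**2 - 1.
  leading term b**2: no divisor's leading term divides it; move b**2 to the remainder.
  leading term 1: no divisor's leading term divides it; move -1 to the remainder.
  remainder b**2 - 1 ≠ 0; add h_3 = b**2 - 1 to the basis.

S(f_1,h_3): lcm = a*b**2. S = a + b**2 + b.
  leading term a: no divisor's leading term divides it; move a to the remainder.
  leading term b**2: subtract (1)·h_3 from b**2 + b → b + 1
  leading term b: no divisor's leading term divides it; move b to the remainder.
  leading term 1: no divisor's leading term divides it; move 1 to the remainder.
  remainder a + b + 1 ≠ 0; add h_4 = a + b + 1 to the basis.

S(f_2,h_3): lcm = a*b**2. S = a + b + 1.
  leading term a: subtract (1)·h_4 from a + b + 1 → 0
  remainder 0.

S(f_1,h_4): lcm = a*b. S = -b**2 + 1.
  leading term b**2: subtract (-1)·h_3 from -b**2 + 1 → 0
  remainder 0.

S(f_2,h_4): lcm = a*b**2. S = -b**3 - b**2 + b + 1.
  leading term b**3: subtract (-b)·h_3 from -b**3 - b**2 + b + 1 → -b**2 + 1
  leading term b**2: subtract (-1)·h_3 from -b**2 + 1 → 0
  remainder 0.

S(h_3,h_4): leading monomials are coprime, so the S-polynomial reduces to 0 (Buchberger's first criterion).
Every S-polynomial of the final basis reduces to 0, so we have a Gröbner basis.
Inter-reduce: drop elements whose leading term is divisible by another's, tail-reduce, and make monic.
Reduced Gröbner basis: {a + b + 1, b**2 - 1}.
Label its elements g_1 = a + b + 1, g_2 = b**2 - 1.

Reduce p = -a*b**2 + b**2 modulo G:
  leading term a*b**2: subtract (-b**2)·g_1 from -a*b**2 + b**2 → b**3 - b**2
  leading term b**3: subtract (b)·g_2 from b**3 - b**2 → -b**2 + b
  leading term b**2: subtract (-1)·g_2 from -b**2 + b → b - 1
  leading term b: no divisor's leading term divides it; move b to the remainder.
  leading term 1: no divisor's leading term divides it; move -1 to the remainder.
  normal form = b - 1.
The normal form is nonzero, so p ∉ I. Since p minus its normal form lies in I, I + (p) = I + (r) where r = b - 1; decide whether this ideal is the whole ring.
Run Buchberger on G together with r (pairs among the g_i already reduce to 0 since G is a Gröbner basis):
g_1 = a + b + 1, LT = a.
g_2 = b**2 - 1, LT = b**2.
r = b - 1, LT = b.

S(g_1,g_2): leading monomials are coprime, so the S-polynomial reduces to 0 (Buchberger's first criterion).
S(g_1,r): leading monomials are coprime, so the S-polynomial reduces to 0 (Buchberger's first criterion).
S(g_2,r): lcm = b**2. S = b - 1.
  leading term b: subtract (1)·r from b - 1 → 0
  remainder 0.

Every S-polynomial of the final basis reduces to 0, so we have a Gröbner basis.
Inter-reduce: drop elements whose leading term is divisible by another's, tail-reduce, and make monic.
Reduced Gröbner basis: {a - 1, b - 1}.
The reduced Gröbner basis of I + (p) is {a - 1, b - 1} ≠ {1}, a proper ideal, so the enlarged system stays consistent: p is independent of I, with normal form b - 1.

-a*b**2 + b**2 is independent of I; its normal form modulo I is b - 1.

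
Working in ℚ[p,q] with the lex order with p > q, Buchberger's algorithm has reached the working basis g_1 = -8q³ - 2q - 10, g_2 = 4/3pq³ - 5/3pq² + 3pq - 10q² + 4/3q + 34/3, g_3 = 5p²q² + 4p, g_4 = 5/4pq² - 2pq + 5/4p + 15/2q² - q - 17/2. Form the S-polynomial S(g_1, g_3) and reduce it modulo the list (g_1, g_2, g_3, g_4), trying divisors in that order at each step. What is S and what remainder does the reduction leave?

lcm(LM(g_1), LM(g_3)) = p²q³.
S = (lcm/LT(g_1))·g_1 − (lcm/LT(g_3))·g_3 = ¼p²q + 5/4p² - ⅘pq.
Reduce S modulo (g_1, g_2, g_3, g_4) in that order:
  leading term p²q: no divisor's leading term divides it; move ¼p²q to the remainder.
  leading term p²: no divisor's leading term divides it; move 5/4p² to the remainder.
  leading term pq: no divisor's leading term divides it; move -⅘pq to the remainder.
The remainder ¼p²q + 5/4p² - ⅘pq is nonzero, so it would be added as the next basis element.

S(g_1, g_3) = ¼p²q + 5/4p² - ⅘pq; remainder on division = ¼p²q + 5/4p² - ⅘pq.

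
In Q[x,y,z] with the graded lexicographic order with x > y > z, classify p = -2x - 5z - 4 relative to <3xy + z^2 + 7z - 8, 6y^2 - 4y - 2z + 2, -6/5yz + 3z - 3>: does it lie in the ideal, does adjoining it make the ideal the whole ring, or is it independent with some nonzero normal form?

First compute the reduced Gröbner basis of I by Buchberger's algorithm.
f_1 = 3xy + z^2 + 7z - 8, LT = xy.
f_2 = 6y^2 - 4y - 2z + 2, LT = y^2.
f_3 = -6/5yz + 3z - 3, LT = yz.

S(f_1,f_2): lcm = xy^2. S = 1/3yz^2 + 2/3xy + 1/3xz + 7/3yz - 1/3x - 8/3y.
  leading term yz^2: subtract (-5/18z)·f_3 from 1/3yz^2 + 2/3xy + 1/3xz + 7/3yz - 1/3x - 8/3y → 2/3xy + 1/3xz + 7/3yz + 5/6z^2 - 1/3x - 8/3y - 5/6z
  leading term xy: subtract (2/9)·f_1 from 2/3xy + 1/3xz + 7/3yz + 5/6z^2 - 1/3x - 8/3y - 5/6z → 1/3xz + 7/3yz + 11/18z^2 - 1/3x - 8/3y - 43/18z + 16/9
  leading term xz: no divisor's leading term divides it; move 1/3xz to the remainder.
  leading term yz: subtract (-35/18)·f_3 from 7/3yz + 11/18z^2 - 1/3x - 8/3y - 43/18z + 16/9 → 11/18z^2 - 1/3x - 8/3y + 31/9z - 73/18
  leading term z^2: no divisor's leading term divides it; move 11/18z^2 to the remainder.
  leading term x: no divisor's leading term divides it; move -1/3x to the remainder.
  leading term y: no divisor's leading term divides it; move -8/3y to the remainder.
  leading term z: no divisor's leading term divides it; move 31/9z to the remainder.
  leading term 1: no divisor's leading term divides it; move -73/18 to the remainder.
  remainder 1/3xz + 11/18z^2 - 1/3x - 8/3y + 31/9z - 73/18 ≠ 0; add h_4 = 1/3xz + 11/18z^2 - 1/3x - 8/3y + 31/9z - 73/18 to the basis.

S(f_1,f_3): lcm = xyz. S = 1/3z^3 + 5/2xz + 7/3z^2 - 5/2x - 8/3z.
  leading term z^3: no divisor's leading term divides it; move 1/3z^3 to the remainder.
  leading term xz: subtract (15/2)·h_4 from 5/2xz + 7/3z^2 - 5/2x - 8/3z → -9/4z^2 + 20y - 57/2z + 365/12
  leading term z^2: no divisor's leading term divides it; move -9/4z^2 to the remainder.
  leading term y: no divisor's leading term divides it; move 20y to the remainder.
  leading term z: no divisor's leading term divides it; move -57/2z to the remainder.
  leading term 1: no divisor's leading term divides it; move 365/12 to the remainder.
  remainder 1/3z^3 - 9/4z^2 + 20y - 57/2z + 365/12 ≠ 0; add h_5 = 1/3z^3 - 9/4z^2 + 20y - 57/2z + 365/12 to the basis.

S(f_2,f_3): lcm = y^2z. S = 11/6yz - 1/3z^2 - 5/2y + 1/3z.
  leading term yz: subtract (-55/36)·f_3 from 11/6yz - 1/3z^2 - 5/2y + 1/3z → -1/3z^2 - 5/2y + 59/12z - 55/12
  leading term z^2: no divisor's leading term divides it; move -1/3z^2 to the remainder.
  leading term y: no divisor's leading term divides it; move -5/2y to the remainder.
  leading term z: no divisor's leading term divides it; move 59/12z to the remainder.
  leading term 1: no divisor's leading term divides it; move -55/12 to the remainder.
  remainder -1/3z^2 - 5/2y + 59/12z - 55/12 ≠ 0; add h_6 = -1/3z^2 - 5/2y + 59/12z - 55/12 to the basis.

The other S-polynomials (S(f_1,h_4), S(f_2,h_4), S(f_3,h_4), S(f_1,h_5), S(f_2,h_5), S(f_3,h_5), S(h_4,h_5), S(f_1,h_6), S(f_2,h_6), S(f_3,h_6), S(h_4,h_6), S(h_5,h_6)) all reduce to 0 modulo the current basis, so we have a Gröbner basis.
Inter-reduce: drop elements whose leading term is divisible by another's, tail-reduce, and make monic.
Reduced Gröbner basis: {xy - 5/2y + 29/4z - 29/4, xz - x - 87/4y + 299/8z - 299/8, y^2 - 2/3y - 1/3z + 1/3, yz - 5/2z + 5/2, z^2 + 15/2y - 59/4z + 55/4}.
Label its elements g_1 = xy - 5/2y + 29/4z - 29/4, g_2 = xz - x - 87/4y + 299/8z - 299/8, g_3 = y^2 - 2/3y - 1/3z + 1/3, g_4 = yz - 5/2z + 5/2, g_5 = z^2 + 15/2y - 59/4z + 55/4.

Reduce p = -2x - 5z - 4 modulo G:
  leading term x: no divisor's leading term divides it; move -2x to the remainder.
  leading term z: no divisor's leading term divides it; move -5z to the remainder.
  leading term 1: no divisor's leading term divides it; move -4 to the remainder.
  normal form = -2x - 5z - 4.
The normal form is nonzero, so p ∉ I. Since p minus its normal form lies in I, I + (p) = I + (r) where r = -2x - 5z - 4; decide whether this ideal is the whole ring.
Run Buchberger on G together with r (pairs among the g_i already reduce to 0 since G is a Gröbner basis):
g_1 = xy - 5/2y + 29/4z - 29/4, LT = xy.
g_2 = xz - x - 87/4y + 299/8z - 299/8, LT = xz.
g_3 = y^2 - 2/3y - 1/3z + 1/3, LT = y^2.
g_4 = yz - 5/2z + 5/2, LT = yz.
g_5 = z^2 + 15/2y - 59/4z + 55/4, LT = z^2.
r = -2x - 5z - 4, LT = x.

S(g_1,r): lcm = xy. S = -5/2yz - 9/2y + 29/4z - 29/4.
  leading term yz: subtract (-5/2)·g_4 from -5/2yz - 9/2y + 29/4z - 29/4 → -9/2y + z - 1
  leading term y: no divisor's leading term divides it; move -9/2y to the remainder.
  leading term z: no divisor's leading term divides it; move z to the remainder.
  leading term 1: no divisor's leading term divides it; move -1 to the remainder.
  remainder -9/2y + z - 1 ≠ 0; add m_7 = -9/2y + z - 1 to the basis.

S(g_2,r): lcm = xz. S = -5/2z^2 - x - 87/4y + 283/8z - 299/8.
  leading term z^2: subtract (-5/2)·g_5 from -5/2z^2 - x - 87/4y + 283/8z - 299/8 → -x - 3y - 3/2z - 3
  leading term x: subtract (1/2)·r from -x - 3y - 3/2z - 3 → -3y + z - 1
  leading term y: subtract (2/3)·m_7 from -3y + z - 1 → 1/3z - 1/3
  leading term z: no divisor's leading term divides it; move 1/3z to the remainder.
  leading term 1: no divisor's leading term divides it; move -1/3 to the remainder.
  remainder 1/3z - 1/3 ≠ 0; add m_8 = 1/3z - 1/3 to the basis.

The other S-polynomials (S(g_1,g_2), S(g_1,g_3), S(g_1,g_4), S(g_1,g_5), S(g_2,g_3), S(g_2,g_4), S(g_2,g_5), S(g_3,g_4), S(g_3,g_5), S(g_3,r), S(g_4,g_5), S(g_4,r), S(g_5,r), S(g_1,m_7), S(g_2,m_7), S(g_3,m_7), S(g_4,m_7), S(g_5,m_7), S(r,m_7), S(g_1,m_8), S(g_2,m_8), S(g_3,m_8), S(g_4,m_8), S(g_5,m_8), S(r,m_8), S(m_7,m_8)) all reduce to 0 modulo the current basis, so we have a Gröbner basis.
Inter-reduce: drop elements whose leading term is divisible by another's, tail-reduce, and make monic.
Reduced Gröbner basis: {x + 9/2, y, z - 1}.
The reduced Gröbner basis of I + (p) is {x + 9/2, y, z - 1} ≠ {1}, a proper ideal, so the enlarged system stays consistent: p is independent of I, with normal form -2x - 5z - 4.

-2x - 5z - 4 is independent of I; its normal form modulo I is -2x - 5z - 4.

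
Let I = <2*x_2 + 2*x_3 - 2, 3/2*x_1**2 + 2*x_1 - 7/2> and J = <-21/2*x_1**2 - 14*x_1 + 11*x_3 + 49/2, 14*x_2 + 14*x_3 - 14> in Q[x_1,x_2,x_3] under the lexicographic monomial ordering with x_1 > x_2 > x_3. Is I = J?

Two ideals are equal iff their reduced Gröbner bases coincide (the reduced basis is unique for a fixed ordering).
Buchberger on the first generating set:
f_1 = 2*x_2 + 2*x_3 - 2, LT = x_2.
f_2 = 3/2*x_1**2 + 2*x_1 - 7/2, LT = x_1**2.

S(f_1,f_2): leading monomials are coprime, so the S-polynomial reduces to 0 (Buchberger's first criterion).
Every S-polynomial of the final basis reduces to 0, so we have a Gröbner basis.
Inter-reduce: drop elements whose leading term is divisible by another's, tail-reduce, and make monic.
Reduced Gröbner basis: {x_1**2 + 4/3*x_1 - 7/3, x_2 + x_3 - 1}.

Buchberger on the second generating set:
h_1 = -21/2*x_1**2 - 14*x_1 + 11*x_3 + 49/2, LT = x_1**2.
h_2 = 14*x_2 + 14*x_3 - 14, LT = x_2.

S(h_1,h_2): leading monomials are coprime, so the S-polynomial reduces to 0 (Buchberger's first criterion).
Every S-polynomial of the final basis reduces to 0, so we have a Gröbner basis.
Inter-reduce: drop elements whose leading term is divisible by another's, tail-reduce, and make monic.
Reduced Gröbner basis: {x_1**2 + 4/3*x_1 - 22/21*x_3 - 7/3, x_2 + x_3 - 1}.

Since the reduced bases disagree, the two ideals are not the same.

No, the ideals differ.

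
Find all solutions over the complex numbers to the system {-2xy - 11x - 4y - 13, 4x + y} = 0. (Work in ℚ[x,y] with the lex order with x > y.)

Compute a lex Gröbner basis by Buchberger's algorithm.
f_1 = -2xy - 11x - 4y - 13, LT = xy.
f_2 = 4x + y, LT = x.

S(f_1,f_2): lcm = xy. S = 11/2x - ¼y² + 2y + 13/2.
  leading term x: subtract (11/8)·f_2 from 11/2x - ¼y² + 2y + 13/2 → -¼y² + ⅝y + 13/2
  leading term y²: no divisor's leading term divides it; move -¼y² to the remainder.
  leading term y: no divisor's leading term divides it; move ⅝y to the remainder.
  leading term 1: no divisor's leading term divides it; move 13/2 to the remainder.
  remainder -¼y² + ⅝y + 13/2 ≠ 0; add h_3 = -¼y² + ⅝y + 13/2 to the basis.

The other S-polynomials (S(f_1,h_3), S(f_2,h_3)) all reduce to 0 modulo the current basis, so we have a Gröbner basis.
Inter-reduce: drop elements whose leading term is divisible by another's, tail-reduce, and make monic.
Reduced Gröbner basis: {x + ¼y, y² - 5/2y - 26}.

From the last basis element, y² - 5/2y - 26 = 0, so y takes values in {-4, 13/2}. Each choice, substituted upward through the basis, yields the corresponding point(s) of the solution set.
  y = -4: the earlier basis element becomes x - 1 = 0, giving x = 1 — point (1, -4).
  y = 13/2: the earlier basis element becomes x + 13/8 = 0, giving x = -13/8 — point (-13/8, 13/2).
Check: every point annihilates each of the original generators.

{(1, -4), (-13/8, 13/2)}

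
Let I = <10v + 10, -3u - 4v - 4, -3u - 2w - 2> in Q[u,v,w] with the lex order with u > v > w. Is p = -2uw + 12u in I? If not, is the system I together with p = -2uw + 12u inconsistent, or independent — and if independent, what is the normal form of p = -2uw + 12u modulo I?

-2uw + 12u lies in I (it reduces to 0).

First compute the reduced Gröbner basis of I by Buchberger's algorithm.
f_1 = 10v + 10, LT = v.
f_2 = -3u - 4v - 4, LT = u.
f_3 = -3u - 2w - 2, LT = u.

S(f_1,f_2): leading monomials are coprime, so the S-polynomial reduces to 0 (Buchberger's first criterion).
S(f_1,f_3): leading monomials are coprime, so the S-polynomial reduces to 0 (Buchberger's first criterion).
S(f_2,f_3): lcm = u. S = 4/3v - 2/3w + 2/3.
  leading term v: subtract (2/15)·f_1 from 4/3v - 2/3w + 2/3 → -2/3w - 2/3
  leading term w: no divisor's leading term divides it; move -2/3w to the remainder.
  leading term 1: no divisor's leading term divides it; move -2/3 to the remainder.
  remainder -2/3w - 2/3 ≠ 0; add h_4 = -2/3w - 2/3 to the basis.

S(f_1,h_4): leading monomials are coprime, so the S-polynomial reduces to 0 (Buchberger's first criterion).
S(f_2,h_4): leading monomials are coprime, so the S-polynomial reduces to 0 (Buchberger's first criterion).
S(f_3,h_4): leading monomials are coprime, so the S-polynomial reduces to 0 (Buchberger's first criterion).
Every S-polynomial of the final basis reduces to 0, so we have a Gröbner basis.
Inter-reduce: drop elements whose leading term is divisible by another's, tail-reduce, and make monic.
Reduced Gröbner basis: {u, v + 1, w + 1}.
Label its elements g_1 = u, g_2 = v + 1, g_3 = w + 1.

Reduce p = -2uw + 12u modulo G:
  leading term uw: subtract (-2w)·g_1 from -2uw + 12u → 12u
  leading term u: subtract (12)·g_1 from 12u → 0
  normal form = 0.
Since the normal form is 0, p ∈ I.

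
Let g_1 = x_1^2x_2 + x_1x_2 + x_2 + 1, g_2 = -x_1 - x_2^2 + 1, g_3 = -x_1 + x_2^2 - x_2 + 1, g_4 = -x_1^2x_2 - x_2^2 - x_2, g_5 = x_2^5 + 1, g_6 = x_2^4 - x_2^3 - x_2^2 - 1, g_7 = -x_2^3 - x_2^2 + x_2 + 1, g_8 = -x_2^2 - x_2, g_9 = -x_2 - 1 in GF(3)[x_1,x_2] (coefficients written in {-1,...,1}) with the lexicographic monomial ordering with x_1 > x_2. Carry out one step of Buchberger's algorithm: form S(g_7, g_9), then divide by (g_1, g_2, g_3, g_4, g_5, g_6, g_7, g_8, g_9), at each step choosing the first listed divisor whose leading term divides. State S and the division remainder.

lcm(LM(g_7), LM(g_9)) = x_2^3.
S = (lcm/LT(g_7))·g_7 − (lcm/LT(g_9))·g_9 = -x_2 - 1.
Reduce S modulo (g_1, g_2, g_3, g_4, g_5, g_6, g_7, g_8, g_9) in that order:
  leading term x_2: subtract (1)·g_9 from -x_2 - 1 → 0
The remainder is 0, so this S-polynomial contributes no new basis element.

S(g_7, g_9) = -x_2 - 1; remainder on division = 0.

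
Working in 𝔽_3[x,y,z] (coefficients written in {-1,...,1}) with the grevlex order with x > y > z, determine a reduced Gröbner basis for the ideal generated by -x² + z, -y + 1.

G = {x² - z, y - 1}

Buchberger's algorithm terminates because the ascending chain of leading-term ideals stabilizes.

f_1 = -x² + z, LT = x².
f_2 = -y + 1, LT = y.

The S-polynomials (S(f_1,f_2)) all reduce to 0 modulo the current basis, so we have a Gröbner basis.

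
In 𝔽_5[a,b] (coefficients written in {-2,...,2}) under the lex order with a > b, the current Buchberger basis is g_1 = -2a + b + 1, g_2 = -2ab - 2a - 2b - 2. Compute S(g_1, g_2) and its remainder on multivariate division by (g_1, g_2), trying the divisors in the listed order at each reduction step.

S(g_1, g_2) = -a + 2b² + b - 1; remainder on division = 2b² - 2b + 1.

lcm(LM(g_1), LM(g_2)) = ab.
S = (lcm/LT(g_1))·g_1 − (lcm/LT(g_2))·g_2 = -a + 2b² + b - 1.
Reduce S modulo (g_1, g_2) in that order:
  leading term a: subtract (-2)·g_1 from -a + 2b² + b - 1 → 2b² - 2b + 1
  leading term b²: no divisor's leading term divides it; move 2b² to the remainder.
  leading term b: no divisor's leading term divides it; move -2b to the remainder.
  leading term 1: no divisor's leading term divides it; move 1 to the remainder.
The remainder 2b² - 2b + 1 is nonzero, so it would be added as the next basis element.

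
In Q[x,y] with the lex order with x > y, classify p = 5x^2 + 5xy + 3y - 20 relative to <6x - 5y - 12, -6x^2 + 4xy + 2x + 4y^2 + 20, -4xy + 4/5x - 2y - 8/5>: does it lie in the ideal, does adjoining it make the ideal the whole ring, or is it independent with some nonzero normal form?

5x^2 + 5xy + 3y - 20 lies in I (it reduces to 0).

First compute the reduced Gröbner basis of I by Buchberger's algorithm.
f_1 = 6x - 5y - 12, LT = x.
f_2 = -6x^2 + 4xy + 2x + 4y^2 + 20, LT = x^2.
f_3 = -4xy + 4/5x - 2y - 8/5, LT = xy.

S(f_1,f_2): lcm = x^2. S = -1/6xy - 5/3x + 2/3y^2 + 10/3.
  leading term xy: subtract (-1/36y)·f_1 from -1/6xy - 5/3x + 2/3y^2 + 10/3 → -5/3x + 19/36y^2 - 1/3y + 10/3
  leading term x: subtract (-5/18)·f_1 from -5/3x + 19/36y^2 - 1/3y + 10/3 → 19/36y^2 - 31/18y
  leading term y^2: no divisor's leading term divides it; move 19/36y^2 to the remainder.
  leading term y: no divisor's leading term divides it; move -31/18y to the remainder.
  remainder 19/36y^2 - 31/18y ≠ 0; add h_4 = 19/36y^2 - 31/18y to the basis.

S(f_1,f_3): lcm = xy. S = 1/5x - 5/6y^2 - 5/2y - 2/5.
  leading term x: subtract (1/30)·f_1 from 1/5x - 5/6y^2 - 5/2y - 2/5 → -5/6y^2 - 7/3y
  leading term y^2: subtract (-30/19)·h_4 from -5/6y^2 - 7/3y → -96/19y
  leading term y: no divisor's leading term divides it; move -96/19y to the remainder.
  remainder -96/19y ≠ 0; add h_5 = -96/19y to the basis.

S(f_2,f_3): lcm = x^2y. S = 1/5x^2 - 2/3xy^2 - 5/6xy - 2/5x - 2/3y^3 - 10/3y.
  leading term x^2: subtract (1/30x)·f_1 from 1/5x^2 - 2/3xy^2 - 5/6xy - 2/5x - 2/3y^3 - 10/3y → -2/3xy^2 - 2/3xy - 2/3y^3 - 10/3y
  leading term xy^2: subtract (-1/9y^2)·f_1 from -2/3xy^2 - 2/3xy - 2/3y^3 - 10/3y → -2/3xy - 11/9y^3 - 4/3y^2 - 10/3y
  leading term xy: subtract (-1/9y)·f_1 from -2/3xy - 11/9y^3 - 4/3y^2 - 10/3y → -11/9y^3 - 17/9y^2 - 14/3y
  leading term y^3: subtract (-44/19y)·h_4 from -11/9y^3 - 17/9y^2 - 14/3y → -335/57y^2 - 14/3y
  leading term y^2: subtract (-4020/361)·h_4 from -335/57y^2 - 14/3y → -8608/361y
  leading term y: subtract (269/57)·h_5 from -8608/361y → 0
  remainder 0.

S(f_1,h_4): leading monomials are coprime, so the S-polynomial reduces to 0 (Buchberger's first criterion).
S(f_2,h_4): leading monomials are coprime, so the S-polynomial reduces to 0 (Buchberger's first criterion).
S(f_3,h_4): lcm = xy^2. S = 291/95xy + 1/2y^2 + 2/5y.
  leading term xy: subtract (97/190y)·f_1 from 291/95xy + 1/2y^2 + 2/5y → 58/19y^2 + 124/19y
  leading term y^2: subtract (2088/361)·h_4 from 58/19y^2 + 124/19y → 5952/361y
  leading term y: subtract (-62/19)·h_5 from 5952/361y → 0
  remainder 0.

S(f_1,h_5): leading monomials are coprime, so the S-polynomial reduces to 0 (Buchberger's first criterion).
S(f_2,h_5): leading monomials are coprime, so the S-polynomial reduces to 0 (Buchberger's first criterion).
S(f_3,h_5): lcm = xy. S = -1/5x + 1/2y + 2/5.
  leading term x: subtract (-1/30)·f_1 from -1/5x + 1/2y + 2/5 → 1/3y
  leading term y: subtract (-19/288)·h_5 from 1/3y → 0
  remainder 0.

S(h_4,h_5): lcm = y^2. S = -62/19y.
  leading term y: subtract (31/48)·h_5 from -62/19y → 0
  remainder 0.

Every S-polynomial of the final basis reduces to 0, so we have a Gröbner basis.
Inter-reduce: drop elements whose leading term is divisible by another's, tail-reduce, and make monic.
Reduced Gröbner basis: {x - 2, y}.
Label its elements g_1 = x - 2, g_2 = y.

Reduce p = 5x^2 + 5xy + 3y - 20 modulo G:
  leading term x^2: subtract (5x)·g_1 from 5x^2 + 5xy + 3y - 20 → 5xy + 10x + 3y - 20
  leading term xy: subtract (5y)·g_1 from 5xy + 10x + 3y - 20 → 10x + 13y - 20
  leading term x: subtract (10)·g_1 from 10x + 13y - 20 → 13y
  leading term y: subtract (13)·g_2 from 13y → 0
  normal form = 0.
Since the normal form is 0, p ∈ I.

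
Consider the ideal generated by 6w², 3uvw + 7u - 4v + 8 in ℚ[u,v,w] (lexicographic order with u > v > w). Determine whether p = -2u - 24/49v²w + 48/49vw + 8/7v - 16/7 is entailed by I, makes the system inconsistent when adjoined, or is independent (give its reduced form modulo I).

-2u - 24/49v²w + 48/49vw + 8/7v - 16/7 lies in I (it reduces to 0).

First compute the reduced Gröbner basis of I by Buchberger's algorithm.
f_1 = 6w², LT = w².
f_2 = 3uvw + 7u - 4v + 8, LT = uvw.

S(f_1,f_2): lcm = uvw². S = -7/3uw + 4/3vw - 8/3w.
  leading term uw: no divisor's leading term divides it; move -7/3uw to the remainder.
  leading term vw: no divisor's leading term divides it; move 4/3vw to the remainder.
  leading term w: no divisor's leading term divides it; move -8/3w to the remainder.
  remainder -7/3uw + 4/3vw - 8/3w ≠ 0; add h_3 = -7/3uw + 4/3vw - 8/3w to the basis.

S(f_2,h_3): lcm = uvw. S = 7/3u + 4/7v²w - 8/7vw - 4/3v + 8/3.
  leading term u: no divisor's leading term divides it; move 7/3u to the remainder.
  leading term v²w: no divisor's leading term divides it; move 4/7v²w to the remainder.
  leading term vw: no divisor's leading term divides it; move -8/7vw to the remainder.
  leading term v: no divisor's leading term divides it; move -4/3v to the remainder.
  leading term 1: no divisor's leading term divides it; move 8/3 to the remainder.
  remainder 7/3u + 4/7v²w - 8/7vw - 4/3v + 8/3 ≠ 0; add h_4 = 7/3u + 4/7v²w - 8/7vw - 4/3v + 8/3 to the basis.

The other S-polynomials (S(f_1,h_3), S(f_1,h_4), S(f_2,h_4), S(h_3,h_4)) all reduce to 0 modulo the current basis, so we have a Gröbner basis.
Inter-reduce: drop elements whose leading term is divisible by another's, tail-reduce, and make monic.
Reduced Gröbner basis: {u + 12/49v²w - 24/49vw - 4/7v + 8/7, w²}.
Label its elements g_1 = u + 12/49v²w - 24/49vw - 4/7v + 8/7, g_2 = w².

Reduce p = -2u - 24/49v²w + 48/49vw + 8/7v - 16/7 modulo G:
  leading term u: subtract (-2)·g_1 from -2u - 24/49v²w + 48/49vw + 8/7v - 16/7 → 0
  normal form = 0.
Since the normal form is 0, p ∈ I.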